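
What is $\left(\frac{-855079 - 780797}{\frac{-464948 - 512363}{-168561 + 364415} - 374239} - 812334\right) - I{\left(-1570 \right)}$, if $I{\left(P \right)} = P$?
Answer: $- \frac{19808798804092828}{24432394139} \approx -8.1076 \cdot 10^{5}$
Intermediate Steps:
$\left(\frac{-855079 - 780797}{\frac{-464948 - 512363}{-168561 + 364415} - 374239} - 812334\right) - I{\left(-1570 \right)} = \left(\frac{-855079 - 780797}{\frac{-464948 - 512363}{-168561 + 364415} - 374239} - 812334\right) - -1570 = \left(- \frac{1635876}{- \frac{977311}{195854} - 374239} - 812334\right) + 1570 = \left(- \frac{1635876}{- \frac{73297182417}{195854}} - 812334\right) + 1570 = \left(\left(-1635876\right) \left(- \frac{195854}{73297182417}\right) - 812334\right) + 1570 = \left(\frac{106797619368}{24432394139} - 812334\right) + 1570 = - \frac{19847157662891058}{24432394139} + 1570 = - \frac{19808798804092828}{24432394139}$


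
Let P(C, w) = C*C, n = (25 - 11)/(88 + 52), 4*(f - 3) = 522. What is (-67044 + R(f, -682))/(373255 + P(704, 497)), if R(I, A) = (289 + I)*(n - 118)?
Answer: -467427/3475484 ≈ -0.13449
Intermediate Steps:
f = 267/2 (f = 3 + (¼)*522 = 3 + 261/2 = 267/2 ≈ 133.50)
n = ⅒ (n = 14/140 = 14*(1/140) = ⅒ ≈ 0.10000)
P(C, w) = C²
R(I, A) = -340731/10 - 1179*I/10 (R(I, A) = (289 + I)*(⅒ - 118) = (289 + I)*(-1179/10) = -340731/10 - 1179*I/10)
(-67044 + R(f, -682))/(373255 + P(704, 497)) = (-67044 + (-340731/10 - 1179/10*267/2))/(373255 + 704²) = (-67044 + (-340731/10 - 314793/20))/(373255 + 495616) = (-67044 - 199251/4)/868871 = -467427/4*1/868871 = -467427/3475484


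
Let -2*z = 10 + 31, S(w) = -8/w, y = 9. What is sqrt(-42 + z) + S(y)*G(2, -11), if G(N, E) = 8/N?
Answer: -32/9 + 5*I*sqrt(10)/2 ≈ -3.5556 + 7.9057*I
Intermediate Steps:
z = -41/2 (z = -(10 + 31)/2 = -1/2*41 = -41/2 ≈ -20.500)
sqrt(-42 + z) + S(y)*G(2, -11) = sqrt(-42 - 41/2) + (-8/9)*(8/2) = sqrt(-125/2) + (-8*1/9)*(8*(1/2)) = 5*I*sqrt(10)/2 - 8/9*4 = 5*I*sqrt(10)/2 - 32/9 = -32/9 + 5*I*sqrt(10)/2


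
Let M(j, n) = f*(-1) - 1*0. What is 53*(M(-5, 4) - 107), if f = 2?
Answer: -5777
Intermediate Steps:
M(j, n) = -2 (M(j, n) = 2*(-1) - 1*0 = -2 + 0 = -2)
53*(M(-5, 4) - 107) = 53*(-2 - 107) = 53*(-109) = -5777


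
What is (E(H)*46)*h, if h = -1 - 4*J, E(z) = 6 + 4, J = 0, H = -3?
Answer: -460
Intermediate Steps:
E(z) = 10
h = -1 (h = -1 - 4*0 = -1 + 0 = -1)
(E(H)*46)*h = (10*46)*(-1) = 460*(-1) = -460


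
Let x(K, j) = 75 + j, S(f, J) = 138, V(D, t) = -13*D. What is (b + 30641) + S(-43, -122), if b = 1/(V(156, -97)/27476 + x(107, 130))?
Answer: 43325696871/1407638 ≈ 30779.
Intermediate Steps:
b = 6869/1407638 (b = 1/(-13*156/27476 + (75 + 130)) = 1/(-2028*1/27476 + 205) = 1/(-507/6869 + 205) = 1/(1407638/6869) = 6869/1407638 ≈ 0.0048798)
(b + 30641) + S(-43, -122) = (6869/1407638 + 30641) + 138 = 43131442827/1407638 + 138 = 43325696871/1407638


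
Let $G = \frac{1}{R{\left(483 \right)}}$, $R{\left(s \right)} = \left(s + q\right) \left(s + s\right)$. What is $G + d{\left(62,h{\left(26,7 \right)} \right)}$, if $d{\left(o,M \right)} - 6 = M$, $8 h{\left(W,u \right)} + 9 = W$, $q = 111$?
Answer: $\frac{9324317}{1147608} \approx 8.125$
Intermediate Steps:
$h{\left(W,u \right)} = - \frac{9}{8} + \frac{W}{8}$
$d{\left(o,M \right)} = 6 + M$
$R{\left(s \right)} = 2 s \left(111 + s\right)$ ($R{\left(s \right)} = \left(s + 111\right) \left(s + s\right) = \left(111 + s\right) 2 s = 2 s \left(111 + s\right)$)
$G = \frac{1}{573804}$ ($G = \frac{1}{2 \cdot 483 \left(111 + 483\right)} = \frac{1}{2 \cdot 483 \cdot 594} = \frac{1}{573804} \approx 1.7428 \cdot 10^{-6}$)
$G + d{\left(62,h{\left(26,7 \right)} \right)} = \frac{1}{573804} + \left(6 + \left(- \frac{9}{8} + \frac{1}{8} \cdot 26\right)\right) = \frac{1}{573804} + \left(6 + \left(- \frac{9}{8} + \frac{13}{4}\right)\right) = \frac{1}{573804} + \left(6 + \frac{17}{8}\right) = \frac{1}{573804} + \frac{65}{8} = \frac{9324317}{1147608}$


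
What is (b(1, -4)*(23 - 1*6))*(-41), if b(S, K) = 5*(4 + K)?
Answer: 0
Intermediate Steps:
b(S, K) = 20 + 5*K
(b(1, -4)*(23 - 1*6))*(-41) = ((20 + 5*(-4))*(23 - 1*6))*(-41) = ((20 - 20)*(23 - 6))*(-41) = (0*17)*(-41) = 0*(-41) = 0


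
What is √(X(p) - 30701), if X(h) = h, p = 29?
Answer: 12*I*√213 ≈ 175.13*I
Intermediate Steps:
√(X(p) - 30701) = √(29 - 30701) = √(-30672) = 12*I*√213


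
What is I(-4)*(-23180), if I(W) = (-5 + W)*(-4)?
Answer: -834480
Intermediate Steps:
I(W) = 20 - 4*W
I(-4)*(-23180) = (20 - 4*(-4))*(-23180) = (20 + 16)*(-23180) = 36*(-23180) = -834480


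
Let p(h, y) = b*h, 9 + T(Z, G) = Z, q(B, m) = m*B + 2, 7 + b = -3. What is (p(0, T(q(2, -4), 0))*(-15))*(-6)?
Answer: 0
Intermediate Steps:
b = -10 (b = -7 - 3 = -10)
q(B, m) = 2 + B*m (q(B, m) = B*m + 2 = 2 + B*m)
T(Z, G) = -9 + Z
p(h, y) = -10*h
(p(0, T(q(2, -4), 0))*(-15))*(-6) = (-10*0*(-15))*(-6) = (0*(-15))*(-6) = 0*(-6) = 0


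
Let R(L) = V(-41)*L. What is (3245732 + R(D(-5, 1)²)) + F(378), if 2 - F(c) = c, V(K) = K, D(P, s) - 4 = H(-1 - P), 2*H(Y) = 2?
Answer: 3244331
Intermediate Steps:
H(Y) = 1 (H(Y) = (½)*2 = 1)
D(P, s) = 5 (D(P, s) = 4 + 1 = 5)
F(c) = 2 - c
R(L) = -41*L
(3245732 + R(D(-5, 1)²)) + F(378) = (3245732 - 41*5²) + (2 - 1*378) = (3245732 - 41*25) + (2 - 378) = (3245732 - 1025) - 376 = 3244707 - 376 = 3244331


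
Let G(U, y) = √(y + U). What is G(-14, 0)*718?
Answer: 718*I*√14 ≈ 2686.5*I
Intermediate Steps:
G(U, y) = √(U + y)
G(-14, 0)*718 = √(-14 + 0)*718 = √(-14)*718 = (I*√14)*718 = 718*I*√14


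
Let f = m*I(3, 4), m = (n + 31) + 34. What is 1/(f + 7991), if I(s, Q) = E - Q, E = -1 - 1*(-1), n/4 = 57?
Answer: 1/6819 ≈ 0.00014665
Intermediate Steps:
n = 228 (n = 4*57 = 228)
m = 293 (m = (228 + 31) + 34 = 259 + 34 = 293)
E = 0 (E = -1 + 1 = 0)
I(s, Q) = -Q (I(s, Q) = 0 - Q = -Q)
f = -1172 (f = 293*(-1*4) = 293*(-4) = -1172)
1/(f + 7991) = 1/(-1172 + 7991) = 1/6819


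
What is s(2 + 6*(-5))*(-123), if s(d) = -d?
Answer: -3444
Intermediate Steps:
s(2 + 6*(-5))*(-123) = -(2 + 6*(-5))*(-123) = -(2 - 30)*(-123) = -1*(-28)*(-123) = 28*(-123) = -3444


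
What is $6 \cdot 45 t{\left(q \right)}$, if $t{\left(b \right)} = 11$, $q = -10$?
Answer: $2970$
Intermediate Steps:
$6 \cdot 45 t{\left(q \right)} = 6 \cdot 45 \cdot 11 = 270 \cdot 11 = 2970$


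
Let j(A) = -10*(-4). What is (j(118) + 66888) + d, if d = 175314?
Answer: 242242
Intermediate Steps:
j(A) = 40
(j(118) + 66888) + d = (40 + 66888) + 175314 = 66928 + 175314 = 242242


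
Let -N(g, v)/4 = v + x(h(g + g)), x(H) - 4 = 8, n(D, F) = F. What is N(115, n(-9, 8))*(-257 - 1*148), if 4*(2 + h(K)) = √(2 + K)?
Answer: 32400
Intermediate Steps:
h(K) = -2 + √(2 + K)/4
x(H) = 12 (x(H) = 4 + 8 = 12)
N(g, v) = -48 - 4*v (N(g, v) = -4*(v + 12) = -4*(12 + v) = -48 - 4*v)
N(115, n(-9, 8))*(-257 - 1*148) = (-48 - 4*8)*(-257 - 1*148) = (-48 - 32)*(-257 - 148) = -80*(-405) = 32400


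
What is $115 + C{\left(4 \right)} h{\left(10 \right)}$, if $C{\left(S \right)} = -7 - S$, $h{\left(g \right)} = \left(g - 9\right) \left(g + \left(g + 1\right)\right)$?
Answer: $-116$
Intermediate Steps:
$h{\left(g \right)} = \left(1 + 2 g\right) \left(-9 + g\right)$ ($h{\left(g \right)} = \left(-9 + g\right) \left(g + \left(1 + g\right)\right) = \left(-9 + g\right) \left(1 + 2 g\right) = \left(1 + 2 g\right) \left(-9 + g\right)$)
$115 + C{\left(4 \right)} h{\left(10 \right)} = 115 + \left(-7 - 4\right) \left(-9 - 170 + 2 \cdot 10^{2}\right) = 115 + \left(-7 - 4\right) \left(-9 - 170 + 2 \cdot 100\right) = 115 - 11 \left(-9 - 170 + 200\right) = 115 - 231 = -116$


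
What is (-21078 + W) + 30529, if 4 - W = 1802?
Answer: 7653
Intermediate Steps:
W = -1798 (W = 4 - 1*1802 = 4 - 1802 = -1798)
(-21078 + W) + 30529 = (-21078 - 1798) + 30529 = -22876 + 30529 = 7653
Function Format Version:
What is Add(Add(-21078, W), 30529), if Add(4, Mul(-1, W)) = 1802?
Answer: 7653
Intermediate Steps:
W = -1798 (W = Add(4, Mul(-1, 1802)) = Add(4, -1802) = -1798)
Add(Add(-21078, W), 30529) = Add(Add(-21078, -1798), 30529) = Add(-22876, 30529) = 7653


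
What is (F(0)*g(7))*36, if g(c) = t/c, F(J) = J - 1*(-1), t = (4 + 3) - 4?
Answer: 108/7 ≈ 15.429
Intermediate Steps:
t = 3 (t = 7 - 4 = 3)
F(J) = 1 + J (F(J) = J + 1 = 1 + J)
g(c) = 3/c
(F(0)*g(7))*36 = ((1 + 0)*(3/7))*36 = (1*(3*(⅐)))*36 = (1*(3/7))*36 = (3/7)*36 = 108/7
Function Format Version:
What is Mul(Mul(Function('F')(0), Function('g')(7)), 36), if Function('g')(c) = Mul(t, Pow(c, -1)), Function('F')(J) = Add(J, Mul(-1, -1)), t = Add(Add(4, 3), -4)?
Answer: Rational(108, 7) ≈ 15.429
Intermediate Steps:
t = 3 (t = Add(7, -4) = 3)
Function('F')(J) = Add(1, J) (Function('F')(J) = Add(J, 1) = Add(1, J))
Function('g')(c) = Mul(3, Pow(c, -1))
Mul(Mul(Function('F')(0), Function('g')(7)), 36) = Mul(Mul(Add(1, 0), Mul(3, Pow(7, -1))), 36) = Mul(Mul(1, Mul(3, Rational(1, 7))), 36) = Mul(Mul(1, Rational(3, 7)), 36) = Mul(Rational(3, 7), 36) = Rational(108, 7)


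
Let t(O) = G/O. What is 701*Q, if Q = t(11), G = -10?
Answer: -7010/11 ≈ -637.27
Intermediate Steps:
t(O) = -10/O
Q = -10/11 ≈ -0.90909
701*Q = 701*(-10/11) = -7010/11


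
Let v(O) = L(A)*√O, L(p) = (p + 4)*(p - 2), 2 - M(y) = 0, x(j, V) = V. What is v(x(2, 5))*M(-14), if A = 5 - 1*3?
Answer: 0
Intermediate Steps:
A = 2 (A = 5 - 3 = 2)
M(y) = 2 (M(y) = 2 - 1*0 = 2 + 0 = 2)
L(p) = (-2 + p)*(4 + p) (L(p) = (4 + p)*(-2 + p) = (-2 + p)*(4 + p))
v(O) = 0 (v(O) = (-8 + 2² + 2*2)*√O = (-8 + 4 + 4)*√O = 0*√O = 0)
v(x(2, 5))*M(-14) = 0*2 = 0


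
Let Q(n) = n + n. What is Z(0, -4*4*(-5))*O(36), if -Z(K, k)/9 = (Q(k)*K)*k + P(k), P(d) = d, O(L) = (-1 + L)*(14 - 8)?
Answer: -151200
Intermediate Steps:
O(L) = -6 + 6*L (O(L) = (-1 + L)*6 = -6 + 6*L)
Q(n) = 2*n
Z(K, k) = -9*k - 18*K*k**2 (Z(K, k) = -9*(((2*k)*K)*k + k) = -9*((2*K*k)*k + k) = -9*(2*K*k**2 + k) = -9*(k + 2*K*k**2) = -9*k - 18*K*k**2)
Z(0, -4*4*(-5))*O(36) = (9*(-4*4*(-5))*(-1 - 2*0*-4*4*(-5)))*(-6 + 6*36) = (9*(-16*(-5))*(-1 - 2*0*(-16*(-5))))*(-6 + 216) = (9*80*(-1 - 2*0*80))*210 = (9*80*(-1 + 0))*210 = (9*80*(-1))*210 = -720*210 = -151200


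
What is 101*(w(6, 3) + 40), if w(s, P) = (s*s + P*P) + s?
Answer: 9191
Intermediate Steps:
w(s, P) = s + P² + s² (w(s, P) = (s² + P²) + s = (P² + s²) + s = s + P² + s²)
101*(w(6, 3) + 40) = 101*((6 + 3² + 6²) + 40) = 101*((6 + 9 + 36) + 40) = 101*(51 + 40) = 101*91 = 9191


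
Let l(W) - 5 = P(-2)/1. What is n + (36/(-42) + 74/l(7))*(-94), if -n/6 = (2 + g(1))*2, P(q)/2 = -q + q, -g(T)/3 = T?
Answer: -45452/35 ≈ -1298.6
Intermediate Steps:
g(T) = -3*T
P(q) = 0 (P(q) = 2*(-q + q) = 2*0 = 0)
l(W) = 5 (l(W) = 5 + 0/1 = 5 + 0*1 = 5 + 0 = 5)
n = 12 (n = -6*(2 - 3*1)*2 = -6*(2 - 3)*2 = -(-6)*2 = -6*(-2) = 12)
n + (36/(-42) + 74/l(7))*(-94) = 12 + (36/(-42) + 74/5)*(-94) = 12 + (36*(-1/42) + 74*(⅕))*(-94) = 12 + (-6/7 + 74/5)*(-94) = 12 + (488/35)*(-94) = 12 - 45872/35 = -45452/35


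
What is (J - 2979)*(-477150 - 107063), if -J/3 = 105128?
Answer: 185991803319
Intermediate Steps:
J = -315384 (J = -3*105128 = -315384)
(J - 2979)*(-477150 - 107063) = (-315384 - 2979)*(-477150 - 107063) = -318363*(-584213) = 185991803319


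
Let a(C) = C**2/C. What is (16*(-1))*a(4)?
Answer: -64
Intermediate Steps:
a(C) = C
(16*(-1))*a(4) = (16*(-1))*4 = -16*4 = -64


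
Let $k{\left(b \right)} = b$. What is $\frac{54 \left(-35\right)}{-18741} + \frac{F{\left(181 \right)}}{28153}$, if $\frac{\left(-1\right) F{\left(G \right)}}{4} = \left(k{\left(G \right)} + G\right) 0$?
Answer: $\frac{630}{6247} \approx 0.10085$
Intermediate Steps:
$F{\left(G \right)} = 0$ ($F{\left(G \right)} = - 4 \left(G + G\right) 0 = - 4 \cdot 2 G 0 = \left(-4\right) 0 = 0$)
$\frac{54 \left(-35\right)}{-18741} + \frac{F{\left(181 \right)}}{28153} = \frac{54 \left(-35\right)}{-18741} + \frac{0}{28153} = \left(-1890\right) \left(- \frac{1}{18741}\right) + 0 \cdot \frac{1}{28153} = \frac{630}{6247} + 0 = \frac{630}{6247}$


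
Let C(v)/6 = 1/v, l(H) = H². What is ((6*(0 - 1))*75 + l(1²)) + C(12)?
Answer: -897/2 ≈ -448.50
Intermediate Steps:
C(v) = 6/v
((6*(0 - 1))*75 + l(1²)) + C(12) = ((6*(0 - 1))*75 + (1²)²) + 6/12 = ((6*(-1))*75 + 1²) + 6*(1/12) = (-6*75 + 1) + ½ = (-450 + 1) + ½ = -449 + ½ = -897/2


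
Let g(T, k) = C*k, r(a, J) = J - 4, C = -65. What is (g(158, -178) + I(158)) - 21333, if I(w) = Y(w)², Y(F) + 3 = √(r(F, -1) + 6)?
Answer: -9759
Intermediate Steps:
r(a, J) = -4 + J
Y(F) = -2 (Y(F) = -3 + √((-4 - 1) + 6) = -3 + √(-5 + 6) = -3 + √1 = -3 + 1 = -2)
g(T, k) = -65*k
I(w) = 4 (I(w) = (-2)² = 4)
(g(158, -178) + I(158)) - 21333 = (-65*(-178) + 4) - 21333 = (11570 + 4) - 21333 = 11574 - 21333 = -9759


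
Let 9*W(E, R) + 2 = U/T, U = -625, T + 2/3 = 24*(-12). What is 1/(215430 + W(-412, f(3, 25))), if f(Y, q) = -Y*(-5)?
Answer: 7794/1679061563 ≈ 4.6419e-6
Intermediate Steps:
f(Y, q) = 5*Y
T = -866/3 (T = -⅔ + 24*(-12) = -⅔ - 288 = -866/3 ≈ -288.67)
W(E, R) = 143/7794 (W(E, R) = -2/9 + (-625/(-866/3))/9 = -2/9 + (-625*(-3/866))/9 = -2/9 + (⅑)*(1875/866) = -2/9 + 625/2598 = 143/7794)
1/(215430 + W(-412, f(3, 25))) = 1/(215430 + 143/7794) = 1/(1679061563/7794) = 7794/1679061563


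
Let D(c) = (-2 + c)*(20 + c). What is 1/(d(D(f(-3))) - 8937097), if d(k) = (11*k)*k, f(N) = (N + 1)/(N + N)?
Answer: -81/722881582 ≈ -1.1205e-7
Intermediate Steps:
f(N) = (1 + N)/(2*N) (f(N) = (1 + N)/((2*N)) = (1 + N)*(1/(2*N)) = (1 + N)/(2*N))
d(k) = 11*k²
1/(d(D(f(-3))) - 8937097) = 1/(11*(-40 + ((½)*(1 - 3)/(-3))² + 18*((½)*(1 - 3)/(-3)))² - 8937097) = 1/(11*(-40 + ((½)*(-⅓)*(-2))² + 18*((½)*(-⅓)*(-2)))² - 8937097) = 1/(11*(-40 + (⅓)² + 18*(⅓))² - 8937097) = 1/(11*(-40 + ⅑ + 6)² - 8937097) = 1/(11*(-305/9)² - 8937097) = 1/(11*(93025/81) - 8937097) = 1/(1023275/81 - 8937097) = 1/(-722881582/81) = -81/722881582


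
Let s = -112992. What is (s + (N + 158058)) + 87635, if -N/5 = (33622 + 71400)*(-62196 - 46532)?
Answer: 57094292781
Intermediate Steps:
N = 57094160080 (N = -5*(33622 + 71400)*(-62196 - 46532) = -525110*(-108728) = -5*(-11418832016) = 57094160080)
(s + (N + 158058)) + 87635 = (-112992 + (57094160080 + 158058)) + 87635 = (-112992 + 57094318138) + 87635 = 57094205146 + 87635 = 57094292781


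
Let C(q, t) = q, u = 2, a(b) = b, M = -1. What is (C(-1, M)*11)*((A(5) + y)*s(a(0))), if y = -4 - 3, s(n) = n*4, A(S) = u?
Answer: 0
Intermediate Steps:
A(S) = 2
s(n) = 4*n
y = -7
(C(-1, M)*11)*((A(5) + y)*s(a(0))) = (-1*11)*((2 - 7)*(4*0)) = -(-55)*0 = -11*0 = 0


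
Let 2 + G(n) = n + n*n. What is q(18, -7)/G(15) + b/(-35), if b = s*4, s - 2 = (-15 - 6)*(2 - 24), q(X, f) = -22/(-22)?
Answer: -63099/1190 ≈ -53.024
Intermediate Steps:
q(X, f) = 1 (q(X, f) = -22*(-1/22) = 1)
G(n) = -2 + n + n² (G(n) = -2 + (n + n*n) = -2 + (n + n²) = -2 + n + n²)
s = 464 (s = 2 + (-15 - 6)*(2 - 24) = 2 - 21*(-22) = 2 + 462 = 464)
b = 1856 (b = 464*4 = 1856)
q(18, -7)/G(15) + b/(-35) = 1/(-2 + 15 + 15²) + 1856/(-35) = 1/(-2 + 15 + 225) + 1856*(-1/35) = 1/238 - 1856/35 = -63099/1190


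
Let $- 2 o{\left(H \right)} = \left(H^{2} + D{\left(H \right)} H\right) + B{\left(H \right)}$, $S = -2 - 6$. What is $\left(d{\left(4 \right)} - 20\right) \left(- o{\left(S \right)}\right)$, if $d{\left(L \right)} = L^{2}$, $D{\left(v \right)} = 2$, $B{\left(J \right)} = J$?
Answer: $-80$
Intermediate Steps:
$S = -8$
$o{\left(H \right)} = - \frac{3 H}{2} - \frac{H^{2}}{2}$ ($o{\left(H \right)} = - \frac{\left(H^{2} + 2 H\right) + H}{2} = - \frac{H^{2} + 3 H}{2} = - \frac{3 H}{2} - \frac{H^{2}}{2}$)
$\left(d{\left(4 \right)} - 20\right) \left(- o{\left(S \right)}\right) = \left(4^{2} - 20\right) \left(- \frac{\left(-8\right) \left(-3 - -8\right)}{2}\right) = \left(16 - 20\right) \left(- \frac{\left(-8\right) \left(-3 + 8\right)}{2}\right) = - 4 \left(- \frac{\left(-8\right) 5}{2}\right) = - 4 \left(\left(-1\right) \left(-20\right)\right) = \left(-4\right) 20 = -80$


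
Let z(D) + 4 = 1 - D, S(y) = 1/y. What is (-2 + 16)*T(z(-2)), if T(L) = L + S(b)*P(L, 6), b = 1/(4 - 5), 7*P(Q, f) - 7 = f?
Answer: -40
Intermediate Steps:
P(Q, f) = 1 + f/7
b = -1 (b = 1/(-1) = -1)
z(D) = -3 - D (z(D) = -4 + (1 - D) = -3 - D)
T(L) = -13/7 + L (T(L) = L + (1 + (1/7)*6)/(-1) = L - (1 + 6/7) = L - 1*13/7 = L - 13/7 = -13/7 + L)
(-2 + 16)*T(z(-2)) = (-2 + 16)*(-13/7 + (-3 - 1*(-2))) = 14*(-13/7 + (-3 + 2)) = 14*(-13/7 - 1) = 14*(-20/7) = -40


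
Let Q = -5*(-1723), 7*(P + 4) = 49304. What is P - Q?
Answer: -11029/7 ≈ -1575.6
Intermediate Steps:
P = 49276/7 (P = -4 + (1/7)*49304 = -4 + 49304/7 = 49276/7 ≈ 7039.4)
Q = 8615
P - Q = 49276/7 - 1*8615 = 49276/7 - 8615 = -11029/7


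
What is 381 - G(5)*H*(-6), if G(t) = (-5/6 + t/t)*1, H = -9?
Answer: 372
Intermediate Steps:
G(t) = 1/6 (G(t) = (-5*1/6 + 1)*1 = (-5/6 + 1)*1 = (1/6)*1 = 1/6)
381 - G(5)*H*(-6) = 381 - (1/6)*(-9)*(-6) = 381 - (-3)*(-6)/2 = 381 - 1*9 = 381 - 9 = 372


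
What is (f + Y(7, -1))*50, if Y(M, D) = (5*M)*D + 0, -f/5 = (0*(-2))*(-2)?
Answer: -1750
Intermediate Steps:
f = 0 (f = -5*0*(-2)*(-2) = -0*(-2) = -5*0 = 0)
Y(M, D) = 5*D*M (Y(M, D) = 5*D*M + 0 = 5*D*M)
(f + Y(7, -1))*50 = (0 + 5*(-1)*7)*50 = (0 - 35)*50 = -35*50 = -1750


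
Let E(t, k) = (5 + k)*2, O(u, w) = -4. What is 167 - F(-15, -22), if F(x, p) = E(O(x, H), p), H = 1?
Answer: 201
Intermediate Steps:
E(t, k) = 10 + 2*k
F(x, p) = 10 + 2*p
167 - F(-15, -22) = 167 - (10 + 2*(-22)) = 167 - (10 - 44) = 167 - 1*(-34) = 167 + 34 = 201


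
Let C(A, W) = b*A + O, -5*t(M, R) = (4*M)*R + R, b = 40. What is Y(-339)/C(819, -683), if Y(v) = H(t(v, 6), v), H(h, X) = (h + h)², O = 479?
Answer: 10575504/33239 ≈ 318.17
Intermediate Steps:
t(M, R) = -R/5 - 4*M*R/5 (t(M, R) = -((4*M)*R + R)/5 = -(4*M*R + R)/5 = -(R + 4*M*R)/5 = -R/5 - 4*M*R/5)
C(A, W) = 479 + 40*A (C(A, W) = 40*A + 479 = 479 + 40*A)
H(h, X) = 4*h² (H(h, X) = (2*h)² = 4*h²)
Y(v) = 4*(-6/5 - 24*v/5)² (Y(v) = 4*(-⅕*6*(1 + 4*v))² = 4*(-6/5 - 24*v/5)²)
Y(-339)/C(819, -683) = (144*(1 + 4*(-339))²/25)/(479 + 40*819) = (144*(1 - 1356)²/25)/(479 + 32760) = ((144/25)*(-1355)²)/33239 = ((144/25)*1836025)*(1/33239) = 10575504*(1/33239) = 10575504/33239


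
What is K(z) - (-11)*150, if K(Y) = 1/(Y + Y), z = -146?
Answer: 481799/292 ≈ 1650.0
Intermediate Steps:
K(Y) = 1/(2*Y)
K(z) - (-11)*150 = (½)/(-146) - (-11)*150 = (½)*(-1/146) - 1*(-1650) = -1/292 + 1650 = 481799/292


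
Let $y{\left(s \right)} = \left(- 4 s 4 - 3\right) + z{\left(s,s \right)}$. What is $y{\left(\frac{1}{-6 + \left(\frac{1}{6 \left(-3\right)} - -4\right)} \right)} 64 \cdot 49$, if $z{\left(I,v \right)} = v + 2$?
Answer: $\frac{730688}{37} \approx 19748.0$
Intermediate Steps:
$z{\left(I,v \right)} = 2 + v$
$y{\left(s \right)} = -1 - 15 s$ ($y{\left(s \right)} = \left(- 4 s 4 - 3\right) + \left(2 + s\right) = \left(- 16 s - 3\right) + \left(2 + s\right) = \left(-3 - 16 s\right) + \left(2 + s\right) = -1 - 15 s$)
$y{\left(\frac{1}{-6 + \left(\frac{1}{6 \left(-3\right)} - -4\right)} \right)} 64 \cdot 49 = \left(-1 - \frac{15}{-6 + \left(\frac{1}{6 \left(-3\right)} - -4\right)}\right) 64 \cdot 49 = \left(-1 - \frac{15}{-6 + \left(\frac{1}{6} \left(- \frac{1}{3}\right) + 4\right)}\right) 64 \cdot 49 = \left(-1 - \frac{15}{-6 + \left(- \frac{1}{18} + 4\right)}\right) 64 \cdot 49 = \left(-1 - \frac{15}{-6 + \frac{71}{18}}\right) 64 \cdot 49 = \left(-1 - \frac{15}{- \frac{37}{18}}\right) 64 \cdot 49 = \left(-1 - - \frac{270}{37}\right) 64 \cdot 49 = \left(-1 + \frac{270}{37}\right) 64 \cdot 49 = \frac{233}{37} \cdot 64 \cdot 49 = \frac{14912}{37} \cdot 49 = \frac{730688}{37}$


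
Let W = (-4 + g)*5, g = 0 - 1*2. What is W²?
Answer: 900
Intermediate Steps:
g = -2 (g = 0 - 2 = -2)
W = -30 (W = (-4 - 2)*5 = -6*5 = -30)
W² = (-30)² = 900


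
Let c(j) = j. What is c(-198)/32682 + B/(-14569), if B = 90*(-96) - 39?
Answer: 46793736/79357343 ≈ 0.58966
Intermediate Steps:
B = -8679 (B = -8640 - 39 = -8679)
c(-198)/32682 + B/(-14569) = -198/32682 - 8679/(-14569) = -198*1/32682 - 8679*(-1/14569) = -33/5447 + 8679/14569 = 46793736/79357343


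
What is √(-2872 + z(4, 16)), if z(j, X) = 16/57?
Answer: 2*I*√2332554/57 ≈ 53.588*I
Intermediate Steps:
z(j, X) = 16/57 (z(j, X) = 16*(1/57) = 16/57)
√(-2872 + z(4, 16)) = √(-2872 + 16/57) = √(-163688/57) = 2*I*√2332554/57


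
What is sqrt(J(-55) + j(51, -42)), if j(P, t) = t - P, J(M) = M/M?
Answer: 2*I*sqrt(23) ≈ 9.5917*I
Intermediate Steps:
J(M) = 1
sqrt(J(-55) + j(51, -42)) = sqrt(1 + (-42 - 1*51)) = sqrt(1 + (-42 - 51)) = sqrt(1 - 93) = sqrt(-92) = 2*I*sqrt(23)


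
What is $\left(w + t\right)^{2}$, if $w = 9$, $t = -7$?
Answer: $4$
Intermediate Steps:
$\left(w + t\right)^{2} = \left(9 - 7\right)^{2} = 2^{2} = 4$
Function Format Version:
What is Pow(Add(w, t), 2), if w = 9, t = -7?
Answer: 4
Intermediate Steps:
Pow(Add(w, t), 2) = Pow(Add(9, -7), 2) = Pow(2, 2) = 4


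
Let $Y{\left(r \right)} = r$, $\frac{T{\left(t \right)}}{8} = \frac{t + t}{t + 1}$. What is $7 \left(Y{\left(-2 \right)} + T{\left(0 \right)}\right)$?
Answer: $-14$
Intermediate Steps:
$T{\left(t \right)} = \frac{16 t}{1 + t}$ ($T{\left(t \right)} = 8 \frac{t + t}{t + 1} = 8 \frac{2 t}{1 + t} = \frac{16 t}{1 + t}$)
$7 \left(Y{\left(-2 \right)} + T{\left(0 \right)}\right) = 7 \left(-2 + 16 \cdot 0 \frac{1}{1 + 0}\right) = 7 \left(-2 + 16 \cdot 0 \cdot 1^{-1}\right) = 7 \left(-2 + 16 \cdot 0 \cdot 1\right) = 7 \left(-2 + 0\right) = 7 \left(-2\right) = -14$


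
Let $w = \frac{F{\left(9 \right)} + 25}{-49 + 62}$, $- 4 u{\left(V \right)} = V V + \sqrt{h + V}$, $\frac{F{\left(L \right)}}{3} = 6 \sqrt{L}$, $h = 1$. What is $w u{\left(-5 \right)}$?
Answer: $- \frac{1975}{52} - \frac{79 i}{26} \approx -37.981 - 3.0385 i$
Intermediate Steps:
$F{\left(L \right)} = 18 \sqrt{L}$ ($F{\left(L \right)} = 3 \cdot 6 \sqrt{L} = 18 \sqrt{L}$)
$u{\left(V \right)} = - \frac{V^{2}}{4} - \frac{\sqrt{1 + V}}{4}$ ($u{\left(V \right)} = - \frac{V V + \sqrt{1 + V}}{4} = - \frac{V^{2} + \sqrt{1 + V}}{4} = - \frac{V^{2}}{4} - \frac{\sqrt{1 + V}}{4}$)
$w = \frac{79}{13}$ ($w = \frac{18 \sqrt{9} + 25}{-49 + 62} = \frac{18 \cdot 3 + 25}{13} = \left(54 + 25\right) \frac{1}{13} = 79 \cdot \frac{1}{13} = \frac{79}{13} \approx 6.0769$)
$w u{\left(-5 \right)} = \frac{79 \left(- \frac{\left(-5\right)^{2}}{4} - \frac{\sqrt{1 - 5}}{4}\right)}{13} = \frac{79 \left(\left(- \frac{1}{4}\right) 25 - \frac{\sqrt{-4}}{4}\right)}{13} = \frac{79 \left(- \frac{25}{4} - \frac{2 i}{4}\right)}{13} = \frac{79 \left(- \frac{25}{4} - \frac{i}{2}\right)}{13} = - \frac{1975}{52} - \frac{79 i}{26}$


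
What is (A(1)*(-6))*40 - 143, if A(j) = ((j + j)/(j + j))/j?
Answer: -383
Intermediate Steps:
A(j) = 1/j (A(j) = ((2*j)/((2*j)))/j = ((2*j)*(1/(2*j)))/j = 1/j)
(A(1)*(-6))*40 - 143 = (-6/1)*40 - 143 = (1*(-6))*40 - 143 = -6*40 - 143 = -240 - 143 = -383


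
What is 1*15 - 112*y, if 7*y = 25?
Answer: -385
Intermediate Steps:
y = 25/7 (y = (⅐)*25 = 25/7 ≈ 3.5714)
1*15 - 112*y = 1*15 - 112*25/7 = 15 - 400 = -385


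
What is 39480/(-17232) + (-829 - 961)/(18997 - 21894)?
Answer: -3480345/2080046 ≈ -1.6732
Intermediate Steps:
39480/(-17232) + (-829 - 961)/(18997 - 21894) = 39480*(-1/17232) - 1790/(-2897) = -1645/718 - 1790*(-1/2897) = -1645/718 + 1790/2897 = -3480345/2080046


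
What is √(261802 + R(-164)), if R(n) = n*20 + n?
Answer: √258358 ≈ 508.29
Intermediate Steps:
R(n) = 21*n (R(n) = 20*n + n = 21*n)
√(261802 + R(-164)) = √(261802 + 21*(-164)) = √(261802 - 3444) = √258358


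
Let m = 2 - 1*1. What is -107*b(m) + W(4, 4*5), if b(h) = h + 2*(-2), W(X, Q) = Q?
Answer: 341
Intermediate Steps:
m = 1 (m = 2 - 1 = 1)
b(h) = -4 + h (b(h) = h - 4 = -4 + h)
-107*b(m) + W(4, 4*5) = -107*(-4 + 1) + 4*5 = -107*(-3) + 20 = 321 + 20 = 341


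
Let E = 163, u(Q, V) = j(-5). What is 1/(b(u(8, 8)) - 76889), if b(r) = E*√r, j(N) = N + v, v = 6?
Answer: -1/76726 ≈ -1.3033e-5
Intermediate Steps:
j(N) = 6 + N (j(N) = N + 6 = 6 + N)
u(Q, V) = 1 (u(Q, V) = 6 - 5 = 1)
b(r) = 163*√r
1/(b(u(8, 8)) - 76889) = 1/(163*√1 - 76889) = 1/(163*1 - 76889) = 1/(163 - 76889) = 1/(-76726) = -1/76726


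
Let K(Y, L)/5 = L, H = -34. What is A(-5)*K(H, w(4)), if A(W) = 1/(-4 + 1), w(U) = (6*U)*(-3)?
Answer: 120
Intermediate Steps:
w(U) = -18*U
K(Y, L) = 5*L
A(W) = -1/3 (A(W) = 1/(-3) = -1/3)
A(-5)*K(H, w(4)) = -5*(-18*4)/3 = -5*(-72)/3 = -1/3*(-360) = 120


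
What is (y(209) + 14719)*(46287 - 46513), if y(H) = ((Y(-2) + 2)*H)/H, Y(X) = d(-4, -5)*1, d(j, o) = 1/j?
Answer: -6653779/2 ≈ -3.3269e+6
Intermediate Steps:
Y(X) = -¼ (Y(X) = 1/(-4) = -¼*1 = -¼)
y(H) = 7/4 (y(H) = ((-¼ + 2)*H)/H = (7*H/4)/H = 7/4)
(y(209) + 14719)*(46287 - 46513) = (7/4 + 14719)*(46287 - 46513) = (58883/4)*(-226) = -6653779/2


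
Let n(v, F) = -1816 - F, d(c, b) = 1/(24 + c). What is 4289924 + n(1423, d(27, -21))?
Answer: 218693507/51 ≈ 4.2881e+6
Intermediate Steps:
4289924 + n(1423, d(27, -21)) = 4289924 + (-1816 - 1/(24 + 27)) = 4289924 + (-1816 - 1/51) = 4289924 - 92617/51 = 218693507/51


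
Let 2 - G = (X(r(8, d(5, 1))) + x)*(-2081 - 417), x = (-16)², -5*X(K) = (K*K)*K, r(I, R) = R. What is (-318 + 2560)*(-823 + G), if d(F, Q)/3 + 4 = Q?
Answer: 11242233234/5 ≈ 2.2484e+9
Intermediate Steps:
d(F, Q) = -12 + 3*Q
X(K) = -K³/5 (X(K) = -K*K*K/5 = -K²*K/5 = -K³/5)
x = 256
G = 5018492/5 (G = 2 - (-(-12 + 3*1)³/5 + 256)*(-2081 - 417) = 2 - (-(-12 + 3)³/5 + 256)*(-2498) = 2 - (-⅕*(-9)³ + 256)*(-2498) = 2 - (-⅕*(-729) + 256)*(-2498) = 2 - (729/5 + 256)*(-2498) = 2 - 2009*(-2498)/5 = 2 - 1*(-5018482/5) = 2 + 5018482/5 = 5018492/5 ≈ 1.0037e+6)
(-318 + 2560)*(-823 + G) = (-318 + 2560)*(-823 + 5018492/5) = 2242*(5014377/5) = 11242233234/5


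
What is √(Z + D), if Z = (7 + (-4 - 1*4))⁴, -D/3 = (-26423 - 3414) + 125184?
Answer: 2*I*√71510 ≈ 534.83*I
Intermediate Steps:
D = -286041 (D = -3*((-26423 - 3414) + 125184) = -3*(-29837 + 125184) = -3*95347 = -286041)
Z = 1 (Z = (7 + (-4 - 4))⁴ = (7 - 8)⁴ = (-1)⁴ = 1)
√(Z + D) = √(1 - 286041) = √(-286040) = 2*I*√71510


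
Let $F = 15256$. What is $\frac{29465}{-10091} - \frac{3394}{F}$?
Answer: $- \frac{241883447}{76974148} \approx -3.1424$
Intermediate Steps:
$\frac{29465}{-10091} - \frac{3394}{F} = \frac{29465}{-10091} - \frac{3394}{15256} = 29465 \left(- \frac{1}{10091}\right) - \frac{1697}{7628} = - \frac{29465}{10091} - \frac{1697}{7628} = - \frac{241883447}{76974148}$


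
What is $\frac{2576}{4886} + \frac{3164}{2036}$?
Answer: $\frac{369715}{177641} \approx 2.0812$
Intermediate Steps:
$\frac{2576}{4886} + \frac{3164}{2036} = 2576 \cdot \frac{1}{4886} + 3164 \cdot \frac{1}{2036} = \frac{184}{349} + \frac{791}{509} = \frac{369715}{177641}$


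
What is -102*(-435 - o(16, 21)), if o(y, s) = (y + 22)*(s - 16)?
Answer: 63750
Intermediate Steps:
o(y, s) = (-16 + s)*(22 + y) (o(y, s) = (22 + y)*(-16 + s) = (-16 + s)*(22 + y))
-102*(-435 - o(16, 21)) = -102*(-435 - (-352 - 16*16 + 22*21 + 21*16)) = -102*(-435 - (-352 - 256 + 462 + 336)) = -102*(-435 - 1*190) = -102*(-435 - 190) = -102*(-625) = 63750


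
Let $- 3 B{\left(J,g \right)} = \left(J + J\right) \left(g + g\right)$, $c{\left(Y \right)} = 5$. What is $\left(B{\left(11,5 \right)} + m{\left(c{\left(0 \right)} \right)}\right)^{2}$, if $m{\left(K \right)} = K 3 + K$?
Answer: $\frac{25600}{9} \approx 2844.4$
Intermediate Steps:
$B{\left(J,g \right)} = - \frac{4 J g}{3}$ ($B{\left(J,g \right)} = - \frac{\left(J + J\right) \left(g + g\right)}{3} = - \frac{2 J 2 g}{3} = - \frac{4 J g}{3}$)
$m{\left(K \right)} = 4 K$ ($m{\left(K \right)} = 3 K + K = 4 K$)
$\left(B{\left(11,5 \right)} + m{\left(c{\left(0 \right)} \right)}\right)^{2} = \left(\left(- \frac{4}{3}\right) 11 \cdot 5 + 4 \cdot 5\right)^{2} = \left(- \frac{220}{3} + 20\right)^{2} = \left(- \frac{160}{3}\right)^{2} = \frac{25600}{9}$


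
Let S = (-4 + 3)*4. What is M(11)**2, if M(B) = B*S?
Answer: 1936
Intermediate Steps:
S = -4 (S = -1*4 = -4)
M(B) = -4*B (M(B) = B*(-4) = -4*B)
M(11)**2 = (-4*11)**2 = (-44)**2 = 1936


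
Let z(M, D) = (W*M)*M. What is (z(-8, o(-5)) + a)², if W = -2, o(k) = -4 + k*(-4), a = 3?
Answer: 15625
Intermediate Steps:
o(k) = -4 - 4*k
z(M, D) = -2*M² (z(M, D) = (-2*M)*M = -2*M²)
(z(-8, o(-5)) + a)² = (-2*(-8)² + 3)² = (-2*64 + 3)² = (-128 + 3)² = (-125)² = 15625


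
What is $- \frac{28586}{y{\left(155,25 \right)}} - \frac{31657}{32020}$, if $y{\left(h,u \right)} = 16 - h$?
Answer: $\frac{910923397}{4450780} \approx 204.67$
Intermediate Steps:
$- \frac{28586}{y{\left(155,25 \right)}} - \frac{31657}{32020} = - \frac{28586}{16 - 155} - \frac{31657}{32020} = - \frac{28586}{-139} - \frac{31657}{32020} = \left(-28586\right) \left(- \frac{1}{139}\right) - \frac{31657}{32020} = \frac{28586}{139} - \frac{31657}{32020} = \frac{910923397}{4450780}$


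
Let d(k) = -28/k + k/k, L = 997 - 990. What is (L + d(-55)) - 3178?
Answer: -174322/55 ≈ -3169.5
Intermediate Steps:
L = 7
d(k) = 1 - 28/k (d(k) = -28/k + 1 = 1 - 28/k)
(L + d(-55)) - 3178 = (7 + (-28 - 55)/(-55)) - 3178 = (7 - 1/55*(-83)) - 3178 = (7 + 83/55) - 3178 = 468/55 - 3178 = -174322/55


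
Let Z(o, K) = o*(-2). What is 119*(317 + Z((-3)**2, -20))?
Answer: 35581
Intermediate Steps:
Z(o, K) = -2*o
119*(317 + Z((-3)**2, -20)) = 119*(317 - 2*(-3)**2) = 119*(317 - 2*9) = 119*(317 - 18) = 119*299 = 35581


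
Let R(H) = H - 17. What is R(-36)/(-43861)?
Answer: 53/43861 ≈ 0.0012084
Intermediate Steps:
R(H) = -17 + H
R(-36)/(-43861) = (-17 - 36)/(-43861) = -53*(-1/43861) = 53/43861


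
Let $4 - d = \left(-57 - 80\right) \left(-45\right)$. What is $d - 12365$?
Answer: $-18526$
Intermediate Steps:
$d = -6161$ ($d = 4 - \left(-57 - 80\right) \left(-45\right) = 4 - \left(-137\right) \left(-45\right) = 4 - 6165 = -6161$)
$d - 12365 = -6161 - 12365 = -18526$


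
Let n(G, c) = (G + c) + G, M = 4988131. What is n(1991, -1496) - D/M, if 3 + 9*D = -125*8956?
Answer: 111605562497/44893179 ≈ 2486.0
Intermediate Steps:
n(G, c) = c + 2*G
D = -1119503/9 (D = -1/3 + (-125*8956)/9 = -1/3 + (1/9)*(-1119500) = -1/3 - 1119500/9 = -1119503/9 ≈ -1.2439e+5)
n(1991, -1496) - D/M = (-1496 + 2*1991) - (-1119503)/(9*4988131) = (-1496 + 3982) - (-1119503)/(9*4988131) = 2486 - 1*(-1119503/44893179) = 2486 + 1119503/44893179 = 111605562497/44893179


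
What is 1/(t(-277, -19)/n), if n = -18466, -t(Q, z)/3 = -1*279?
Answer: -18466/837 ≈ -22.062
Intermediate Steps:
t(Q, z) = 837 (t(Q, z) = -(-3)*279 = -3*(-279) = 837)
1/(t(-277, -19)/n) = 1/(837/(-18466)) = 1/(837*(-1/18466)) = 1/(-837/18466) = -18466/837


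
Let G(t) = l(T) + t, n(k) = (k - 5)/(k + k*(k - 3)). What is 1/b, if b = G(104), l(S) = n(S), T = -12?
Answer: 168/17455 ≈ 0.0096247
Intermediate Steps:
n(k) = (-5 + k)/(k + k*(-3 + k))
l(S) = (-5 + S)/(S*(-2 + S))
G(t) = -17/168 + t (G(t) = (-5 - 12)/((-12)*(-2 - 12)) + t = -1/12*(-17)/(-14) + t = -1/12*(-1/14)*(-17) + t = -17/168 + t)
b = 17455/168 (b = -17/168 + 104 = 17455/168 ≈ 103.90)
1/b = 1/(17455/168) = 168/17455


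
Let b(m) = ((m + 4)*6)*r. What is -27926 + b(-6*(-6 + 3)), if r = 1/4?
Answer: -27893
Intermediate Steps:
r = 1/4 ≈ 0.25000
b(m) = 6 + 3*m/2 (b(m) = ((m + 4)*6)*(1/4) = ((4 + m)*6)*(1/4) = (24 + 6*m)*(1/4) = 6 + 3*m/2)
-27926 + b(-6*(-6 + 3)) = -27926 + (6 + 3*(-6*(-6 + 3))/2) = -27926 + (6 + 3*(-6*(-3))/2) = -27926 + (6 + (3/2)*18) = -27926 + (6 + 27) = -27926 + 33 = -27893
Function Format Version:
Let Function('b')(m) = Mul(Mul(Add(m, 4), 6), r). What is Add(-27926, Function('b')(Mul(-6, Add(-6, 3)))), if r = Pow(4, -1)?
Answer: -27893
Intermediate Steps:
r = Rational(1, 4) ≈ 0.25000
Function('b')(m) = Add(6, Mul(Rational(3, 2), m)) (Function('b')(m) = Mul(Mul(Add(m, 4), 6), Rational(1, 4)) = Mul(Mul(Add(4, m), 6), Rational(1, 4)) = Mul(Add(24, Mul(6, m)), Rational(1, 4)) = Add(6, Mul(Rational(3, 2), m)))
Add(-27926, Function('b')(Mul(-6, Add(-6, 3)))) = Add(-27926, Add(6, Mul(Rational(3, 2), Mul(-6, Add(-6, 3))))) = Add(-27926, Add(6, Mul(Rational(3, 2), Mul(-6, -3)))) = Add(-27926, Add(6, Mul(Rational(3, 2), 18))) = Add(-27926, Add(6, 27)) = Add(-27926, 33) = -27893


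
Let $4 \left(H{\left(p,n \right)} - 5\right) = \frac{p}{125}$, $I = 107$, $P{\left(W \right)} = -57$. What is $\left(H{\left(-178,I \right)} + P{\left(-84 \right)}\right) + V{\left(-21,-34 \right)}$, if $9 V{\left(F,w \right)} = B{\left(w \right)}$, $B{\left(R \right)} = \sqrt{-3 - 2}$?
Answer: $- \frac{13089}{250} + \frac{i \sqrt{5}}{9} \approx -52.356 + 0.24845 i$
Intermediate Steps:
$B{\left(R \right)} = i \sqrt{5}$ ($B{\left(R \right)} = \sqrt{-5} = i \sqrt{5}$)
$V{\left(F,w \right)} = \frac{i \sqrt{5}}{9}$
$H{\left(p,n \right)} = 5 + \frac{p}{500}$ ($H{\left(p,n \right)} = 5 + \frac{p \frac{1}{125}}{4} = 5 + \frac{\frac{1}{125} p}{4} = 5 + \frac{p}{500}$)
$\left(H{\left(-178,I \right)} + P{\left(-84 \right)}\right) + V{\left(-21,-34 \right)} = \left(\left(5 + \frac{1}{500} \left(-178\right)\right) - 57\right) + \frac{i \sqrt{5}}{9} = \left(\left(5 - \frac{89}{250}\right) - 57\right) + \frac{i \sqrt{5}}{9} = \left(\frac{1161}{250} - 57\right) + \frac{i \sqrt{5}}{9} = - \frac{13089}{250} + \frac{i \sqrt{5}}{9}$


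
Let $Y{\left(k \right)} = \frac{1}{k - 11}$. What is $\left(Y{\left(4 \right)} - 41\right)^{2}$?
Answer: $\frac{82944}{49} \approx 1692.7$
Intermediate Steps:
$Y{\left(k \right)} = \frac{1}{-11 + k}$
$\left(Y{\left(4 \right)} - 41\right)^{2} = \left(\frac{1}{-11 + 4} - 41\right)^{2} = \left(\frac{1}{-7} - 41\right)^{2} = \left(- \frac{1}{7} - 41\right)^{2} = \left(- \frac{288}{7}\right)^{2} = \frac{82944}{49}$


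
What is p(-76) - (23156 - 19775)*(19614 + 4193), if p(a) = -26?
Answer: -80491493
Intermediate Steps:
p(-76) - (23156 - 19775)*(19614 + 4193) = -26 - (23156 - 19775)*(19614 + 4193) = -26 - 3381*23807 = -26 - 1*80491467 = -26 - 80491467 = -80491493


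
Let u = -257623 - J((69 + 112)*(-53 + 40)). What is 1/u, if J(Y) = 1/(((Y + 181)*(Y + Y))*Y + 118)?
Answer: -24051029378/6196098341448493 ≈ -3.8816e-6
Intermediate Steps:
J(Y) = 1/(118 + 2*Y²*(181 + Y)) (J(Y) = 1/(((181 + Y)*(2*Y))*Y + 118) = 1/((2*Y*(181 + Y))*Y + 118) = 1/(2*Y²*(181 + Y) + 118) = 1/(118 + 2*Y²*(181 + Y)))
u = -6196098341448493/24051029378 (u = -257623 - 1/(2*(59 + ((69 + 112)*(-53 + 40))³ + 181*((69 + 112)*(-53 + 40))²)) = -257623 - 1/(2*(59 + (181*(-13))³ + 181*(181*(-13))²)) = -257623 - 1/(2*(59 + (-2353)³ + 181*(-2353)²)) = -257623 - 1/(2*(59 - 13027640977 + 181*5536609)) = -257623 - 1/(2*(59 - 13027640977 + 1002126229)) = -257623 - 1/(2*(-12025514689)) = -257623 - (-1)/(2*12025514689) = -257623 - 1*(-1/24051029378) = -257623 + 1/24051029378 = -6196098341448493/24051029378 ≈ -2.5762e+5)
1/u = 1/(-6196098341448493/24051029378) = -24051029378/6196098341448493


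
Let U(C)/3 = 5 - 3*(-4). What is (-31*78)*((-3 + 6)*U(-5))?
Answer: -369954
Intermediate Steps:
U(C) = 51 (U(C) = 3*(5 - 3*(-4)) = 3*(5 + 12) = 3*17 = 51)
(-31*78)*((-3 + 6)*U(-5)) = (-31*78)*((-3 + 6)*51) = -7254*51 = -2418*153 = -369954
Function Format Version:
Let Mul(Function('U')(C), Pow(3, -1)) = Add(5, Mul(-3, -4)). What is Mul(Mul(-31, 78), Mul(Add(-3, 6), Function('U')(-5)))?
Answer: -369954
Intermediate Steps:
Function('U')(C) = 51 (Function('U')(C) = Mul(3, Add(5, Mul(-3, -4))) = Mul(3, Add(5, 12)) = Mul(3, 17) = 51)
Mul(Mul(-31, 78), Mul(Add(-3, 6), Function('U')(-5))) = Mul(Mul(-31, 78), Mul(Add(-3, 6), 51)) = Mul(-2418, Mul(3, 51)) = Mul(-2418, 153) = -369954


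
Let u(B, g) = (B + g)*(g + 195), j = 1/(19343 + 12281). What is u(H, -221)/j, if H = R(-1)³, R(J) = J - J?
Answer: 181711504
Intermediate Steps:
R(J) = 0
H = 0 (H = 0³ = 0)
j = 1/31624 ≈ 3.1622e-5
u(B, g) = (195 + g)*(B + g) (u(B, g) = (B + g)*(195 + g) = (195 + g)*(B + g))
u(H, -221)/j = ((-221)² + 195*0 + 195*(-221) + 0*(-221))/(1/31624) = (48841 + 0 - 43095 + 0)*31624 = 5746*31624 = 181711504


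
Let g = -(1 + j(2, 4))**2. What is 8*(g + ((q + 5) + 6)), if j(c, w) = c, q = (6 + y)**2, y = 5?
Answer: 984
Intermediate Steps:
q = 121 (q = (6 + 5)**2 = 11**2 = 121)
g = -9 (g = -(1 + 2)**2 = -1*3**2 = -1*9 = -9)
8*(g + ((q + 5) + 6)) = 8*(-9 + ((121 + 5) + 6)) = 8*(-9 + (126 + 6)) = 8*(-9 + 132) = 8*123 = 984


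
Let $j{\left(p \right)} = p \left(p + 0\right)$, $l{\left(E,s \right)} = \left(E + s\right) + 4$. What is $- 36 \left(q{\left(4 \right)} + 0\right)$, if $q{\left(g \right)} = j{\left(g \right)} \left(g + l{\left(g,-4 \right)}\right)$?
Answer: $-4608$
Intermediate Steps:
$l{\left(E,s \right)} = 4 + E + s$
$j{\left(p \right)} = p^{2}$ ($j{\left(p \right)} = p p = p^{2}$)
$q{\left(g \right)} = 2 g^{3}$ ($q{\left(g \right)} = g^{2} \left(g + \left(4 + g - 4\right)\right) = g^{2} \left(g + g\right) = g^{2} \cdot 2 g = 2 g^{3}$)
$- 36 \left(q{\left(4 \right)} + 0\right) = - 36 \left(2 \cdot 4^{3} + 0\right) = - 36 \left(2 \cdot 64 + 0\right) = - 36 \left(128 + 0\right) = \left(-36\right) 128 = -4608$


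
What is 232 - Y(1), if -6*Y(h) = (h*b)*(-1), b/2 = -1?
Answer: 697/3 ≈ 232.33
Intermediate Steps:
b = -2 (b = 2*(-1) = -2)
Y(h) = -h/3 (Y(h) = -h*(-2)*(-1)/6 = -(-2*h)*(-1)/6 = -h/3)
232 - Y(1) = 232 - (-1)/3 = 232 - 1*(-⅓) = 232 + ⅓ = 697/3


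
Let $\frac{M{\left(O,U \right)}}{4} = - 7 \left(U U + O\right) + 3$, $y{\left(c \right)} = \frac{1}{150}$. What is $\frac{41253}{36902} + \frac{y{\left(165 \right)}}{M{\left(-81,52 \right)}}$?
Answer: $\frac{227196753749}{203234074800} \approx 1.1179$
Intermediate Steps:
$y{\left(c \right)} = \frac{1}{150}$
$M{\left(O,U \right)} = 12 - 28 O - 28 U^{2}$ ($M{\left(O,U \right)} = 4 \left(- 7 \left(U U + O\right) + 3\right) = 4 \left(- 7 \left(U^{2} + O\right) + 3\right) = 4 \left(- 7 \left(O + U^{2}\right) + 3\right) = 4 \left(\left(- 7 O - 7 U^{2}\right) + 3\right) = 4 \left(3 - 7 O - 7 U^{2}\right) = 12 - 28 O - 28 U^{2}$)
$\frac{41253}{36902} + \frac{y{\left(165 \right)}}{M{\left(-81,52 \right)}} = \frac{41253}{36902} + \frac{1}{150 \left(12 - -2268 - 28 \cdot 52^{2}\right)} = 41253 \cdot \frac{1}{36902} + \frac{1}{150 \left(12 + 2268 - 75712\right)} = \frac{41253}{36902} + \frac{1}{150 \left(12 + 2268 - 75712\right)} = \frac{41253}{36902} + \frac{1}{150 \left(-73432\right)} = \frac{41253}{36902} + \frac{1}{150} \left(- \frac{1}{73432}\right) = \frac{41253}{36902} - \frac{1}{11014800} = \frac{227196753749}{203234074800}$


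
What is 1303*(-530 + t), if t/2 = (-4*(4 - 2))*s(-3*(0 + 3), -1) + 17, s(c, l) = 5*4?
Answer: -1063248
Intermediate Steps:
s(c, l) = 20
t = -286 (t = 2*(-4*(4 - 2)*20 + 17) = 2*(-4*2*20 + 17) = 2*(-8*20 + 17) = 2*(-160 + 17) = 2*(-143) = -286)
1303*(-530 + t) = 1303*(-530 - 286) = 1303*(-816) = -1063248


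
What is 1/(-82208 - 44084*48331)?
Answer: -1/6103818652 ≈ -1.6383e-10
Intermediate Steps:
1/(-82208 - 44084*48331) = (1/48331)/(-126292) = -1/126292*1/48331 = -1/6103818652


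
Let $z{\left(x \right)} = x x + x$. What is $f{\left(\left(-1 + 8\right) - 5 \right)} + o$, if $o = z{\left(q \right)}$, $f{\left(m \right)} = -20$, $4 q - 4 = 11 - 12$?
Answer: $- \frac{299}{16} \approx -18.688$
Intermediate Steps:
$q = \frac{3}{4}$ ($q = 1 + \frac{11 - 12}{4} = 1 + \frac{1}{4} \left(-1\right) = 1 - \frac{1}{4} = \frac{3}{4} \approx 0.75$)
$z{\left(x \right)} = x + x^{2}$ ($z{\left(x \right)} = x^{2} + x = x + x^{2}$)
$o = \frac{21}{16}$ ($o = \frac{3 \left(1 + \frac{3}{4}\right)}{4} = \frac{3}{4} \cdot \frac{7}{4} = \frac{21}{16} \approx 1.3125$)
$f{\left(\left(-1 + 8\right) - 5 \right)} + o = -20 + \frac{21}{16} = - \frac{299}{16}$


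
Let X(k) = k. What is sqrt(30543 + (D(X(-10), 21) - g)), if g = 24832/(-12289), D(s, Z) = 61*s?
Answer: 7*sqrt(92260662909)/12289 ≈ 173.02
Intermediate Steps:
g = -24832/12289 (g = 24832*(-1/12289) = -24832/12289 ≈ -2.0207)
sqrt(30543 + (D(X(-10), 21) - g)) = sqrt(30543 + (61*(-10) - 1*(-24832/12289))) = sqrt(30543 + (-610 + 24832/12289)) = sqrt(30543 - 7471458/12289) = sqrt(367871469/12289) = 7*sqrt(92260662909)/12289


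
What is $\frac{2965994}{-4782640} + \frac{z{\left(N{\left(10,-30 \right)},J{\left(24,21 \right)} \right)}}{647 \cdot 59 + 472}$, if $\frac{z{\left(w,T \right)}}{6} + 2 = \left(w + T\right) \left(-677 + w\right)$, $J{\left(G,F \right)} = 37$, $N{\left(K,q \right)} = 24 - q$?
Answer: $- \frac{174153148693}{18482512280} \approx -9.4226$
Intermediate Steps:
$z{\left(w,T \right)} = -12 + 6 \left(-677 + w\right) \left(T + w\right)$ ($z{\left(w,T \right)} = -12 + 6 \left(w + T\right) \left(-677 + w\right) = -12 + 6 \left(T + w\right) \left(-677 + w\right) = -12 + 6 \left(-677 + w\right) \left(T + w\right)$)
$\frac{2965994}{-4782640} + \frac{z{\left(N{\left(10,-30 \right)},J{\left(24,21 \right)} \right)}}{647 \cdot 59 + 472} = \frac{2965994}{-4782640} + \frac{-12 - 150294 - 4062 \left(24 - -30\right) + 6 \left(24 - -30\right)^{2} + 6 \cdot 37 \left(24 - -30\right)}{647 \cdot 59 + 472} = 2965994 \left(- \frac{1}{4782640}\right) + \frac{-12 - 150294 - 4062 \left(24 + 30\right) + 6 \left(24 + 30\right)^{2} + 6 \cdot 37 \left(24 + 30\right)}{38173 + 472} = - \frac{1482997}{2391320} + \frac{-12 - 150294 - 219348 + 6 \cdot 54^{2} + 6 \cdot 37 \cdot 54}{38645} = - \frac{1482997}{2391320} + \left(-12 - 150294 - 219348 + 6 \cdot 2916 + 11988\right) \frac{1}{38645} = - \frac{1482997}{2391320} + \left(-12 - 150294 - 219348 + 17496 + 11988\right) \frac{1}{38645} = - \frac{1482997}{2391320} - \frac{68034}{7729} = - \frac{174153148693}{18482512280}$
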